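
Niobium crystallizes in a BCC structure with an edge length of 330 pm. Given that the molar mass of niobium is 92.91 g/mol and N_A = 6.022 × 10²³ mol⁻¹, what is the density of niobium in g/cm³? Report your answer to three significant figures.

A BCC unit cell contains Z = 2 atoms.
Cell volume: a³ = (330 pm)³ = (3.300 × 10^-8 cm)³ = 3.594 × 10^-23 cm³.
ρ = Z·M/(N_A·a³) = 2 × 92.91 / (6.022 × 10²³ × 3.594 × 10^-23) = 8.586 g/cm³.

8.59 g/cm³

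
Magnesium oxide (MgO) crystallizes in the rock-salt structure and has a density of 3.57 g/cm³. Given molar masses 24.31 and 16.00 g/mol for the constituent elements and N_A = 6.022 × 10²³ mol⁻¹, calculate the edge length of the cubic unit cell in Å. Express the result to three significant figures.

4.22 Å

M(MgO) = 40.31 g/mol; Z = 4 formula units per cell.
a³ = Z·M/(N_A·ρ) = 4 × 40.31 / (6.022 × 10²³ × 3.57) = 7.500 × 10^-23 cm³, so a = 4.217 × 10^-8 cm = 4.22 Å.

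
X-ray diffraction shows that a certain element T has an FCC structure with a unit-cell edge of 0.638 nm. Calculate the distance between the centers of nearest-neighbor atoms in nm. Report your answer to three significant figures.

In an FCC structure, atoms touch along the face diagonal, so √2·a = 4r; the nearest-neighbor distance equals 2r = 0.7071·a.
d = 0.7071 × 0.638 = 0.451 nm.

0.451 nm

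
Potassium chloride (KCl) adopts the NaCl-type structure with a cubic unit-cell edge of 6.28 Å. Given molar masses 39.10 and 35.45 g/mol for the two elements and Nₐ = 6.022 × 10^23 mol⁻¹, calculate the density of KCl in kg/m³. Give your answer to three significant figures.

The NaCl-type structure contains Z = 4 formula units per cell; M(KCl) = 39.10 + 35.45 = 74.55 g/mol.
a³ = (6.280 × 10^-8 cm)³ = 2.477 × 10^-22 cm³.
ρ = 4 × 74.55 / (6.022 × 10²³ × 2.477 × 10^-22) = 1.999 g/cm³ = 2000 kg/m³.

2000 kg/m³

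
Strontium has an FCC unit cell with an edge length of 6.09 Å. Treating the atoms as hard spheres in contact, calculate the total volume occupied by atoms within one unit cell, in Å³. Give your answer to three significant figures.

167 Å³

In an FCC lattice atoms touch along the face diagonal, so √2·a = 4r, so r = 0.3536a = 2.153 Å.
V_atoms = Z × (4/3)πr³ = 4 × (4/3)π × (2.153)³ = 167 Å³.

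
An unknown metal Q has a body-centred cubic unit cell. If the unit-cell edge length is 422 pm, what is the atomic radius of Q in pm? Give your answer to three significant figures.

In a BCC lattice, atoms touch along the body diagonal, so √3·a = 4r.
r = √3·a/4 = 1.7321 × 422 / 4 = 183 pm.

183 pm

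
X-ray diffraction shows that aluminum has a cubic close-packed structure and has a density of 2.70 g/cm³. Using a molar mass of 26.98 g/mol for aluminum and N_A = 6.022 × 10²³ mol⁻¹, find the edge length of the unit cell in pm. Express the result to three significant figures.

405 pm

With Z = 4 atoms per FCC cell, a³ = Z·M/(N_A·ρ) = 4 × 26.98 / (6.022 × 10²³ × 2.700 g/cm³) = 6.637 × 10^-23 cm³.
a = (6.637 × 10^-23)^(1/3) = 4.049 × 10^-8 cm = 405 pm.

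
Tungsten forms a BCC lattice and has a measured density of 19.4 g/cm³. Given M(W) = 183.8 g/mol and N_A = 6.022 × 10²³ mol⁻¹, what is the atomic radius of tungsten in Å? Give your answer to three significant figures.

For a BCC cell (Z = 2), a³ = Z·M/(N_A·ρ) = 2 × 183.8 / (6.022 × 10²³ × 19.40) = 3.147 × 10^-23 cm³, so a = 3.157 × 10^-8 cm = 3.157 Å.
Atoms touch along the body diagonal, so √3·a = 4r, so r = 0.4330 × a = 1.37 Å.

1.37 Å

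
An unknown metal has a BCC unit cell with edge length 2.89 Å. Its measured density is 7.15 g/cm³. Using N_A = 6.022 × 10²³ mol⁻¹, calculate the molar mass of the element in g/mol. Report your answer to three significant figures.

52.0 g/mol

A BCC cell has Z = 2 atoms; a = 2.890 × 10^-8 cm.
M = ρ·N_A·a³/Z = 7.15 × 6.022 × 10²³ × 2.414 × 10^-23 / 2 = 52.0 g/mol.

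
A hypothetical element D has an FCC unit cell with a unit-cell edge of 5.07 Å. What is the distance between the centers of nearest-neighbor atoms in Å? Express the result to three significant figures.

3.59 Å

In an FCC structure, atoms touch along the face diagonal, so √2·a = 4r; the nearest-neighbor distance equals 2r = 0.7071·a.
d = 0.7071 × 5.07 = 3.59 Å.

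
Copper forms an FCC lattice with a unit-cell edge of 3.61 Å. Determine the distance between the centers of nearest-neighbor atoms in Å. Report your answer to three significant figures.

In an FCC structure, atoms touch along the face diagonal, so √2·a = 4r; the nearest-neighbor distance equals 2r = 0.7071·a.
d = 0.7071 × 3.61 = 2.55 Å.

2.55 Å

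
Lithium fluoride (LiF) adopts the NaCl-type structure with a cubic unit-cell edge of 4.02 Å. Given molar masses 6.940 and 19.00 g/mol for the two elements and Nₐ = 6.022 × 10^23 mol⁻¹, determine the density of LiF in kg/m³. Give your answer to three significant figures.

2650 kg/m³

The NaCl-type structure contains Z = 4 formula units per cell; M(LiF) = 6.940 + 19.00 = 25.94 g/mol.
a³ = (4.020 × 10^-8 cm)³ = 6.496 × 10^-23 cm³.
ρ = 4 × 25.94 / (6.022 × 10²³ × 6.496 × 10^-23) = 2.652 g/cm³ = 2650 kg/m³.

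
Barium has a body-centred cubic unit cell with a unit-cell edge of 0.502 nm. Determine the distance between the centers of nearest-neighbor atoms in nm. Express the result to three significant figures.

0.435 nm

In a BCC structure, atoms touch along the body diagonal, so √3·a = 4r; the nearest-neighbor distance equals 2r = 0.8660·a.
d = 0.8660 × 0.502 = 0.435 nm.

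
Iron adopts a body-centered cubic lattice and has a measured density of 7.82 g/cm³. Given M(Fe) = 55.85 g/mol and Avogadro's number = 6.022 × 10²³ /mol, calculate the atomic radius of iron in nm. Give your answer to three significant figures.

0.124 nm

For a BCC cell (Z = 2), a³ = Z·M/(N_A·ρ) = 2 × 55.85 / (6.022 × 10²³ × 7.820) = 2.372 × 10^-23 cm³, so a = 2.873 × 10^-8 cm = 0.2873 nm.
Atoms touch along the body diagonal, so √3·a = 4r, so r = 0.4330 × a = 0.124 nm.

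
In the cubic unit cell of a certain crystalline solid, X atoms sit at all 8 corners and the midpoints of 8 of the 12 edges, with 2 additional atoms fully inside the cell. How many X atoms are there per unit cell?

Corner atoms are shared by 8 cells (1/8 each), edge atoms by 4 (1/4 each), interior atoms are unshared.
Net atoms = 8 × 1/8 + 8 × 1/4 + 2 = 1 + 2 + 2 = 5.

5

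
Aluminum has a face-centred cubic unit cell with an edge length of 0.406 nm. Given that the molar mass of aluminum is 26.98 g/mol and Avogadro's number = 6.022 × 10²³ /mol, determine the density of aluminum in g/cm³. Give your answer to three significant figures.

2.68 g/cm³

An FCC unit cell contains Z = 4 atoms.
Cell volume: a³ = (0.406 nm)³ = (4.060 × 10^-8 cm)³ = 6.692 × 10^-23 cm³.
ρ = Z·M/(N_A·a³) = 4 × 26.98 / (6.022 × 10²³ × 6.692 × 10^-23) = 2.678 g/cm³.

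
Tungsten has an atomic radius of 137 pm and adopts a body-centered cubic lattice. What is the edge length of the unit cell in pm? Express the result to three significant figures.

316 pm

In a BCC lattice, atoms touch along the body diagonal, so √3·a = 4r.
a = 4r/√3 = 4 × 137 / 1.7321 = 316 pm.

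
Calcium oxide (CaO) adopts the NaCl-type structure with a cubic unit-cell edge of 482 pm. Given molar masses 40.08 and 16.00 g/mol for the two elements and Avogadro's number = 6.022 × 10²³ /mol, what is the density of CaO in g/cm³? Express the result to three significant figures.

The NaCl-type structure contains Z = 4 formula units per cell; M(CaO) = 40.08 + 16.00 = 56.08 g/mol.
a³ = (4.820 × 10^-8 cm)³ = 1.120 × 10^-22 cm³.
ρ = 4 × 56.08 / (6.022 × 10²³ × 1.120 × 10^-22) = 3.326 g/cm³.

3.33 g/cm³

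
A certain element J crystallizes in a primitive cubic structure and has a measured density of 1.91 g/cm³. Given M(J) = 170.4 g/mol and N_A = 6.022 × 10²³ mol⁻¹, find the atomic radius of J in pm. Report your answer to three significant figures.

For a simple cubic cell (Z = 1), a³ = Z·M/(N_A·ρ) = 1 × 170.4 / (6.022 × 10²³ × 1.910) = 1.481 × 10^-22 cm³, so a = 5.291 × 10^-8 cm = 529.1 pm.
Atoms touch along the cell edge, so a = 2r, so r = 0.5000 × a = 265 pm.

265 pm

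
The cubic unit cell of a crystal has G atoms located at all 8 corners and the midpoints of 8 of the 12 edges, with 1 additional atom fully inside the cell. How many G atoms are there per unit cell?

Corner atoms are shared by 8 cells (1/8 each), edge atoms by 4 (1/4 each), interior atoms are unshared.
Net atoms = 8 × 1/8 + 8 × 1/4 + 1 = 1 + 2 + 1 = 4.

4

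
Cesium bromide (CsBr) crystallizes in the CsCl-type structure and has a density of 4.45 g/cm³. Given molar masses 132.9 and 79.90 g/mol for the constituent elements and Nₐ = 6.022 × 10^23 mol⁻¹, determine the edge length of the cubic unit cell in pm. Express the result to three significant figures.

M(CsBr) = 212.8 g/mol; Z = 1 formula unit per cell.
a³ = Z·M/(N_A·ρ) = 1 × 212.8 / (6.022 × 10²³ × 4.45) = 7.941 × 10^-23 cm³, so a = 4.298 × 10^-8 cm = 430 pm.

430 pm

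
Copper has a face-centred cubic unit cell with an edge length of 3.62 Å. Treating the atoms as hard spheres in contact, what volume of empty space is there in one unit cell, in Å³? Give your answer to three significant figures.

12.3 Å³

In an FCC lattice atoms touch along the face diagonal, so √2·a = 4r, so r = 0.3536a = 1.280 Å.
V_cell = a³ = 47.44 Å³; V_atoms = 4 × (4/3)πr³ = 35.13 Å³.
Empty space = 47.44 − 35.13 = 12.3 Å³.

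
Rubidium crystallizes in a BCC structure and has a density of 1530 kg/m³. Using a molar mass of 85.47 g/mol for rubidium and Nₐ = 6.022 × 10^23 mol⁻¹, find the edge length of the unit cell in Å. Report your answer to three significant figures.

5.70 Å

With Z = 2 atoms per BCC cell, a³ = Z·M/(N_A·ρ) = 2 × 85.47 / (6.022 × 10²³ × 1.530 g/cm³) = 1.855 × 10^-22 cm³.
a = (1.855 × 10^-22)^(1/3) = 5.703 × 10^-8 cm = 5.70 Å.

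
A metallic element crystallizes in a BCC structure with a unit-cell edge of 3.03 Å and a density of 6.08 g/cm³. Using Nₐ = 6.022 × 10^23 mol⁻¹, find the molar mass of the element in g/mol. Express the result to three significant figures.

50.9 g/mol

A BCC cell has Z = 2 atoms; a = 3.030 × 10^-8 cm.
M = ρ·N_A·a³/Z = 6.08 × 6.022 × 10²³ × 2.782 × 10^-23 / 2 = 50.9 g/mol.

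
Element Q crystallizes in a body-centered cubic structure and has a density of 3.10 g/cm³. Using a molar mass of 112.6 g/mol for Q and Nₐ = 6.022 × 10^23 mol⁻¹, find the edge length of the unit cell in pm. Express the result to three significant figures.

494 pm

With Z = 2 atoms per BCC cell, a³ = Z·M/(N_A·ρ) = 2 × 112.6 / (6.022 × 10²³ × 3.100 g/cm³) = 1.206 × 10^-22 cm³.
a = (1.206 × 10^-22)^(1/3) = 4.941 × 10^-8 cm = 494 pm.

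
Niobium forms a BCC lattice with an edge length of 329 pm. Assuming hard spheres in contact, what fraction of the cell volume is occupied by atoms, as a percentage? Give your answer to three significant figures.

68.0%

In a BCC lattice atoms touch along the body diagonal, so √3·a = 4r, so r = 0.4330a = 142.5 pm.
Packing fraction = Z·(4/3)πr³ / a³ = 2 × (4/3)π × (142.5)³ / (329)³ = 0.6802 = 68.0%.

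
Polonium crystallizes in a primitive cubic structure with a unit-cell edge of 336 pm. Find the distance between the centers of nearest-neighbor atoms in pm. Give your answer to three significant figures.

336 pm

In a simple cubic structure, atoms touch along the cell edge, so a = 2r; the nearest-neighbor distance equals 2r = 1.000·a.
d = 1.000 × 336 = 336 pm.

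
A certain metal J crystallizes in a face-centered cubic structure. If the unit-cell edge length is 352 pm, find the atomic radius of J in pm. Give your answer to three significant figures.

124 pm

In an FCC lattice, atoms touch along the face diagonal, so √2·a = 4r.
r = √2·a/4 = 1.4142 × 352 / 4 = 124 pm.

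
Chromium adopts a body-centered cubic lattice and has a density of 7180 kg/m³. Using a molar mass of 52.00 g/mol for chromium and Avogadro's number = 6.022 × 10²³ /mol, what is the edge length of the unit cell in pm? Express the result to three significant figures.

289 pm

With Z = 2 atoms per BCC cell, a³ = Z·M/(N_A·ρ) = 2 × 52.00 / (6.022 × 10²³ × 7.180 g/cm³) = 2.405 × 10^-23 cm³.
a = (2.405 × 10^-23)^(1/3) = 2.887 × 10^-8 cm = 289 pm.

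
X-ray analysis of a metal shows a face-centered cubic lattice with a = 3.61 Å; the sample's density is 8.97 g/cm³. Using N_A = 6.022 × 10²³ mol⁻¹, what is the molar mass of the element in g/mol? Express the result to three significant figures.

63.5 g/mol

An FCC cell has Z = 4 atoms; a = 3.610 × 10^-8 cm.
M = ρ·N_A·a³/Z = 8.97 × 6.022 × 10²³ × 4.705 × 10^-23 / 4 = 63.5 g/mol.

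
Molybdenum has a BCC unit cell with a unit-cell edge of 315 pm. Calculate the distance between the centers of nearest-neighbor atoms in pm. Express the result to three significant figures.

273 pm

In a BCC structure, atoms touch along the body diagonal, so √3·a = 4r; the nearest-neighbor distance equals 2r = 0.8660·a.
d = 0.8660 × 315 = 273 pm.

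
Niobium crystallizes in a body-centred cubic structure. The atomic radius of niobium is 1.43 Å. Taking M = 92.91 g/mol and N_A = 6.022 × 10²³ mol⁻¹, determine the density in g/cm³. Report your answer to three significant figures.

8.57 g/cm³

In a BCC lattice, atoms touch along the body diagonal, so √3·a = 4r, giving a = 3.302 Å = 3.302 × 10^-8 cm.
With Z = 2, ρ = Z·M/(N_A·a³) = 2 × 92.91 / (6.022 × 10²³ × 3.602 × 10^-23) = 8.567 g/cm³.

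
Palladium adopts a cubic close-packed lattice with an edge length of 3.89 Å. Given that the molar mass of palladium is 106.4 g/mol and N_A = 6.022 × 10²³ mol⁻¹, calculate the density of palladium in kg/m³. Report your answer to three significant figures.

An FCC unit cell contains Z = 4 atoms.
Cell volume: a³ = (3.89 Å)³ = (3.890 × 10^-8 cm)³ = 5.886 × 10^-23 cm³.
ρ = Z·M/(N_A·a³) = 4 × 106.4 / (6.022 × 10²³ × 5.886 × 10^-23) = 12.01 g/cm³ = 12000 kg/m³.

12000 kg/m³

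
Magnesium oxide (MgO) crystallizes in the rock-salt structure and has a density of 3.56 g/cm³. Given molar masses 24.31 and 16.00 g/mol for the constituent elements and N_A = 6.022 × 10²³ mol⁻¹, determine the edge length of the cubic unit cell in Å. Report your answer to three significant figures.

4.22 Å

M(MgO) = 40.31 g/mol; Z = 4 formula units per cell.
a³ = Z·M/(N_A·ρ) = 4 × 40.31 / (6.022 × 10²³ × 3.56) = 7.521 × 10^-23 cm³, so a = 4.221 × 10^-8 cm = 4.22 Å.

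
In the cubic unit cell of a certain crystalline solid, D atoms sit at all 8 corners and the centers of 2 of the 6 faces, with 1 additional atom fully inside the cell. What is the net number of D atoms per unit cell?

Corner atoms are shared by 8 cells (1/8 each), face atoms by 2 (1/2 each), interior atoms are unshared.
Net atoms = 8 × 1/8 + 2 × 1/2 + 1 = 1 + 1 + 1 = 3.

3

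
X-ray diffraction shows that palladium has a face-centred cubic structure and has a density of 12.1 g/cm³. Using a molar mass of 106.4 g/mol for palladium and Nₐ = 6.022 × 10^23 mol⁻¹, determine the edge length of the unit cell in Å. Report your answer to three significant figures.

With Z = 4 atoms per FCC cell, a³ = Z·M/(N_A·ρ) = 4 × 106.4 / (6.022 × 10²³ × 12.10 g/cm³) = 5.841 × 10^-23 cm³.
a = (5.841 × 10^-23)^(1/3) = 3.880 × 10^-8 cm = 3.88 Å.

3.88 Å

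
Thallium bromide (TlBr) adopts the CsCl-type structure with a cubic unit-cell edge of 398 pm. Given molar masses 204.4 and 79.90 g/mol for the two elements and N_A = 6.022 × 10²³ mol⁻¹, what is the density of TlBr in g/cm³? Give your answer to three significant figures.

7.49 g/cm³

The CsCl-type structure contains Z = 1 formula unit per cell; M(TlBr) = 204.4 + 79.90 = 284.3 g/mol.
a³ = (3.980 × 10^-8 cm)³ = 6.304 × 10^-23 cm³.
ρ = 1 × 284.3 / (6.022 × 10²³ × 6.304 × 10^-23) = 7.488 g/cm³.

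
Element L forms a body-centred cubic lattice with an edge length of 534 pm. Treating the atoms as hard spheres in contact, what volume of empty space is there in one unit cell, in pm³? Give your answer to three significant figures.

In a BCC lattice atoms touch along the body diagonal, so √3·a = 4r, so r = 0.4330a = 231.2 pm.
V_cell = a³ = 1.523 × 10^8 pm³; V_atoms = 2 × (4/3)πr³ = 1.036 × 10^8 pm³.
Empty space = 1.523 × 10^8 − 1.036 × 10^8 = 4.87 × 10^7 pm³.

4.87 × 10^7 pm³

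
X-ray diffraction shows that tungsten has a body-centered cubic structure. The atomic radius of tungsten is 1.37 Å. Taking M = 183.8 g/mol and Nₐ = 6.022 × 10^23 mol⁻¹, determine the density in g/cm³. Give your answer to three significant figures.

In a BCC lattice, atoms touch along the body diagonal, so √3·a = 4r, giving a = 3.164 Å = 3.164 × 10^-8 cm.
With Z = 2, ρ = Z·M/(N_A·a³) = 2 × 183.8 / (6.022 × 10²³ × 3.167 × 10^-23) = 19.27 g/cm³.

19.3 g/cm³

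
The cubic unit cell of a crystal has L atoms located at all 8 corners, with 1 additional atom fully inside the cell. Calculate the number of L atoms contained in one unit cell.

Corner atoms are shared by 8 cells (1/8 each), interior atoms are unshared.
Net atoms = 8 × 1/8 + 1 = 1 + 1 = 2.

2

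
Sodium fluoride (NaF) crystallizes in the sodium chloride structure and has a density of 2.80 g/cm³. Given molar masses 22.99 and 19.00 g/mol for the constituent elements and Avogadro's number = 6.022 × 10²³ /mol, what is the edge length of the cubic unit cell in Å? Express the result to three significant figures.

4.64 Å

M(NaF) = 41.99 g/mol; Z = 4 formula units per cell.
a³ = Z·M/(N_A·ρ) = 4 × 41.99 / (6.022 × 10²³ × 2.80) = 9.961 × 10^-23 cm³, so a = 4.636 × 10^-8 cm = 4.64 Å.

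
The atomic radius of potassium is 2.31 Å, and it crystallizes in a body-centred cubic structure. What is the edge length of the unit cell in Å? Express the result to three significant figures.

5.33 Å

In a BCC lattice, atoms touch along the body diagonal, so √3·a = 4r.
a = 4r/√3 = 4 × 2.31 / 1.7321 = 5.33 Å.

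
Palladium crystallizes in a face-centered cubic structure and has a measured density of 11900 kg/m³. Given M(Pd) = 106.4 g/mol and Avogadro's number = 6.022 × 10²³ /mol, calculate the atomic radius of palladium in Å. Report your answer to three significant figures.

1.38 Å

For an FCC cell (Z = 4), a³ = Z·M/(N_A·ρ) = 4 × 106.4 / (6.022 × 10²³ × 11.90) = 5.939 × 10^-23 cm³, so a = 3.902 × 10^-8 cm = 3.902 Å.
Atoms touch along the face diagonal, so √2·a = 4r, so r = 0.3536 × a = 1.38 Å.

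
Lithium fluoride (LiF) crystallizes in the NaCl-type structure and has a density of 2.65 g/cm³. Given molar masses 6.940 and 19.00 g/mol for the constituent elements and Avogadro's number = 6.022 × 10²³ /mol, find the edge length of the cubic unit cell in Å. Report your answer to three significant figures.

4.02 Å

M(LiF) = 25.94 g/mol; Z = 4 formula units per cell.
a³ = Z·M/(N_A·ρ) = 4 × 25.94 / (6.022 × 10²³ × 2.65) = 6.502 × 10^-23 cm³, so a = 4.021 × 10^-8 cm = 4.02 Å.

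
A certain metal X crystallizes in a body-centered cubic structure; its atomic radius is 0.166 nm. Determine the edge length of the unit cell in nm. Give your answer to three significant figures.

0.383 nm

In a BCC lattice, atoms touch along the body diagonal, so √3·a = 4r.
a = 4r/√3 = 4 × 0.166 / 1.7321 = 0.383 nm.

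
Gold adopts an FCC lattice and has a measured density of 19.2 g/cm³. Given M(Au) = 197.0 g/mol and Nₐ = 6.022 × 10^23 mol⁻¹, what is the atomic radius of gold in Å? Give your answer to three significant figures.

1.44 Å

For an FCC cell (Z = 4), a³ = Z·M/(N_A·ρ) = 4 × 197.0 / (6.022 × 10²³ × 19.20) = 6.815 × 10^-23 cm³, so a = 4.085 × 10^-8 cm = 4.085 Å.
Atoms touch along the face diagonal, so √2·a = 4r, so r = 0.3536 × a = 1.44 Å.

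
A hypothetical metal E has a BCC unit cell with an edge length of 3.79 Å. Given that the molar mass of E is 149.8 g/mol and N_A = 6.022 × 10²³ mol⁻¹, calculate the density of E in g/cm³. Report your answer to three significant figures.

9.14 g/cm³

A BCC unit cell contains Z = 2 atoms.
Cell volume: a³ = (3.79 Å)³ = (3.790 × 10^-8 cm)³ = 5.444 × 10^-23 cm³.
ρ = Z·M/(N_A·a³) = 2 × 149.8 / (6.022 × 10²³ × 5.444 × 10^-23) = 9.139 g/cm³.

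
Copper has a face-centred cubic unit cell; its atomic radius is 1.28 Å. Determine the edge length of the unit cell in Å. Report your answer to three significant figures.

3.62 Å

In an FCC lattice, atoms touch along the face diagonal, so √2·a = 4r.
a = 4r/√2 = 4 × 1.28 / 1.4142 = 3.62 Å.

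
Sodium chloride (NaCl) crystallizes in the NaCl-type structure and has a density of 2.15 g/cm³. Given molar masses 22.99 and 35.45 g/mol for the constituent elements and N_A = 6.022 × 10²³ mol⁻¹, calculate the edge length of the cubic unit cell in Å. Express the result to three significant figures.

M(NaCl) = 58.44 g/mol; Z = 4 formula units per cell.
a³ = Z·M/(N_A·ρ) = 4 × 58.44 / (6.022 × 10²³ × 2.15) = 1.805 × 10^-22 cm³, so a = 5.652 × 10^-8 cm = 5.65 Å.

5.65 Å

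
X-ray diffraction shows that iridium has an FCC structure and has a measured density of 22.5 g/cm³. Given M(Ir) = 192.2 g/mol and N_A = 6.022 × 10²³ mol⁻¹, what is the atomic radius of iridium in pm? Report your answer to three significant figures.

136 pm

For an FCC cell (Z = 4), a³ = Z·M/(N_A·ρ) = 4 × 192.2 / (6.022 × 10²³ × 22.50) = 5.674 × 10^-23 cm³, so a = 3.843 × 10^-8 cm = 384.3 pm.
Atoms touch along the face diagonal, so √2·a = 4r, so r = 0.3536 × a = 136 pm.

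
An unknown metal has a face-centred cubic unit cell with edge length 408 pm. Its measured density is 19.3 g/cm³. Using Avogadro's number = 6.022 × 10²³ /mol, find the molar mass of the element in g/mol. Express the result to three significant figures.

197 g/mol

An FCC cell has Z = 4 atoms; a = 4.080 × 10^-8 cm.
M = ρ·N_A·a³/Z = 19.3 × 6.022 × 10²³ × 6.792 × 10^-23 / 4 = 197 g/mol.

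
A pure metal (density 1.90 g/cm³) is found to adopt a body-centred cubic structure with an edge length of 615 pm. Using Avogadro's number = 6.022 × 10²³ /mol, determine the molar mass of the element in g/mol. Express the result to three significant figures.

A BCC cell has Z = 2 atoms; a = 6.150 × 10^-8 cm.
M = ρ·N_A·a³/Z = 1.90 × 6.022 × 10²³ × 2.326 × 10^-22 / 2 = 133 g/mol.

133 g/mol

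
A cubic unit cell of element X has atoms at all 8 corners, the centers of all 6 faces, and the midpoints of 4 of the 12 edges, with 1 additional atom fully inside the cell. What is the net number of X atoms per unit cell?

Corner atoms are shared by 8 cells (1/8 each), face atoms by 2 (1/2 each), edge atoms by 4 (1/4 each), interior atoms are unshared.
Net atoms = 8 × 1/8 + 6 × 1/2 + 4 × 1/4 + 1 = 1 + 3 + 1 + 1 = 6.

6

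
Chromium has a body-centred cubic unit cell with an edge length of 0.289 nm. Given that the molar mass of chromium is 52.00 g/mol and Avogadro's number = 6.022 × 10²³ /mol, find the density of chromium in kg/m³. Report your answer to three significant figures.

A BCC unit cell contains Z = 2 atoms.
Cell volume: a³ = (0.289 nm)³ = (2.890 × 10^-8 cm)³ = 2.414 × 10^-23 cm³.
ρ = Z·M/(N_A·a³) = 2 × 52.00 / (6.022 × 10²³ × 2.414 × 10^-23) = 7.155 g/cm³ = 7150 kg/m³.

7150 kg/m³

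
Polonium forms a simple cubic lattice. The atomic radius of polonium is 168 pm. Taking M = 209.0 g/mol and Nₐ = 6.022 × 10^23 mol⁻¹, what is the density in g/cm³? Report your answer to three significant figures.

9.15 g/cm³

In a simple cubic lattice, atoms touch along the cell edge, so a = 2r, giving a = 336.0 pm = 3.360 × 10^-8 cm.
With Z = 1, ρ = Z·M/(N_A·a³) = 1 × 209.0 / (6.022 × 10²³ × 3.793 × 10^-23) = 9.149 g/cm³.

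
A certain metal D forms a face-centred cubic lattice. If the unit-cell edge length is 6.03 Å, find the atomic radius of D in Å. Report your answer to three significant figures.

In an FCC lattice, atoms touch along the face diagonal, so √2·a = 4r.
r = √2·a/4 = 1.4142 × 6.03 / 4 = 2.13 Å.

2.13 Å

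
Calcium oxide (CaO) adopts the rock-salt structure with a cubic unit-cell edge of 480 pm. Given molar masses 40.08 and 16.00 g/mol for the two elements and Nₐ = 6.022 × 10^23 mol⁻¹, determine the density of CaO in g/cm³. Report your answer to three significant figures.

The rock-salt structure contains Z = 4 formula units per cell; M(CaO) = 40.08 + 16.00 = 56.08 g/mol.
a³ = (4.800 × 10^-8 cm)³ = 1.106 × 10^-22 cm³.
ρ = 4 × 56.08 / (6.022 × 10²³ × 1.106 × 10^-22) = 3.368 g/cm³.

3.37 g/cm³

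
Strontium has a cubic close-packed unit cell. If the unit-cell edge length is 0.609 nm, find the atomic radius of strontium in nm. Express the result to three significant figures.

In an FCC lattice, atoms touch along the face diagonal, so √2·a = 4r.
r = √2·a/4 = 1.4142 × 0.609 / 4 = 0.215 nm.

0.215 nm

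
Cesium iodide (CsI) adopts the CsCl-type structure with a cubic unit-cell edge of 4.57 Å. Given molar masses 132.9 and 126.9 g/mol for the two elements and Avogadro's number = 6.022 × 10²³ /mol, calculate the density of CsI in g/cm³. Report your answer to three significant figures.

4.52 g/cm³

The CsCl-type structure contains Z = 1 formula unit per cell; M(CsI) = 132.9 + 126.9 = 259.8 g/mol.
a³ = (4.570 × 10^-8 cm)³ = 9.544 × 10^-23 cm³.
ρ = 1 × 259.8 / (6.022 × 10²³ × 9.544 × 10^-23) = 4.520 g/cm³.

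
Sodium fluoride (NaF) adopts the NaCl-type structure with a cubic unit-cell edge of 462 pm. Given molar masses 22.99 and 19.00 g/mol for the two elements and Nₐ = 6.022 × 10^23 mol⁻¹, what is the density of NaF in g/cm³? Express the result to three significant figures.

2.83 g/cm³

The NaCl-type structure contains Z = 4 formula units per cell; M(NaF) = 22.99 + 19.00 = 41.99 g/mol.
a³ = (4.620 × 10^-8 cm)³ = 9.861 × 10^-23 cm³.
ρ = 4 × 41.99 / (6.022 × 10²³ × 9.861 × 10^-23) = 2.828 g/cm³.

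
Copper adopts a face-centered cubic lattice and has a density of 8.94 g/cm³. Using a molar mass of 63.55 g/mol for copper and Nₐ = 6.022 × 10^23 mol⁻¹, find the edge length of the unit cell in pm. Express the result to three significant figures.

361 pm

With Z = 4 atoms per FCC cell, a³ = Z·M/(N_A·ρ) = 4 × 63.55 / (6.022 × 10²³ × 8.940 g/cm³) = 4.722 × 10^-23 cm³.
a = (4.722 × 10^-23)^(1/3) = 3.614 × 10^-8 cm = 361 pm.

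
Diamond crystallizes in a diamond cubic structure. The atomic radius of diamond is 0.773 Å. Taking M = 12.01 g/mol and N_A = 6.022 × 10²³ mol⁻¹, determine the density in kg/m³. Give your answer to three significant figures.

3510 kg/m³

In a diamond cubic lattice, nearest neighbors lie along the body diagonal with √3·a = 8r, giving a = 3.570 Å = 3.570 × 10^-8 cm.
With Z = 8, ρ = Z·M/(N_A·a³) = 8 × 12.01 / (6.022 × 10²³ × 4.551 × 10^-23) = 3.506 g/cm³ = 3510 kg/m³.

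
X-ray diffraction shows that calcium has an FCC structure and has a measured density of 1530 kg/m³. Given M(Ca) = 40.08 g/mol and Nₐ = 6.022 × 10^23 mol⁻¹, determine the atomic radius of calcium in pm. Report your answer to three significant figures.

197 pm

For an FCC cell (Z = 4), a³ = Z·M/(N_A·ρ) = 4 × 40.08 / (6.022 × 10²³ × 1.530) = 1.740 × 10^-22 cm³, so a = 5.583 × 10^-8 cm = 558.3 pm.
Atoms touch along the face diagonal, so √2·a = 4r, so r = 0.3536 × a = 197 pm.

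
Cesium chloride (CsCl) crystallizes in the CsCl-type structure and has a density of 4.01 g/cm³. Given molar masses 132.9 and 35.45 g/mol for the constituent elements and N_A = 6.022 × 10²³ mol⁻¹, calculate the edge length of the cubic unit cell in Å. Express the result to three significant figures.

M(CsCl) = 168.35 g/mol; Z = 1 formula unit per cell.
a³ = Z·M/(N_A·ρ) = 1 × 168.35 / (6.022 × 10²³ × 4.01) = 6.972 × 10^-23 cm³, so a = 4.116 × 10^-8 cm = 4.12 Å.

4.12 Å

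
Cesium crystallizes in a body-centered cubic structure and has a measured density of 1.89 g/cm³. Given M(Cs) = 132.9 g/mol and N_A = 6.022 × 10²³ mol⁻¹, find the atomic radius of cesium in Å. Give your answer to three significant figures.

For a BCC cell (Z = 2), a³ = Z·M/(N_A·ρ) = 2 × 132.9 / (6.022 × 10²³ × 1.890) = 2.335 × 10^-22 cm³, so a = 6.158 × 10^-8 cm = 6.158 Å.
Atoms touch along the body diagonal, so √3·a = 4r, so r = 0.4330 × a = 2.67 Å.

2.67 Å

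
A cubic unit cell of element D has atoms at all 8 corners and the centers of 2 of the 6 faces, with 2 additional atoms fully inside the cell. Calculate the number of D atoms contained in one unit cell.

Corner atoms are shared by 8 cells (1/8 each), face atoms by 2 (1/2 each), interior atoms are unshared.
Net atoms = 8 × 1/8 + 2 × 1/2 + 2 = 1 + 1 + 2 = 4.

4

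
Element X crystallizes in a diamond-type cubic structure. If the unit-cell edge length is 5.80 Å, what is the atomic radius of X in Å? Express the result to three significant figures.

In a diamond cubic lattice, nearest neighbors lie along the body diagonal with √3·a = 8r.
r = √3·a/8 = 1.7321 × 5.80 / 8 = 1.26 Å.

1.26 Å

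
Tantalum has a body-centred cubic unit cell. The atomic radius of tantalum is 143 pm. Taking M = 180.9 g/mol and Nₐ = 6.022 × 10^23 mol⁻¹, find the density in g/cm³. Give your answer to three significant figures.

16.7 g/cm³

In a BCC lattice, atoms touch along the body diagonal, so √3·a = 4r, giving a = 330.2 pm = 3.302 × 10^-8 cm.
With Z = 2, ρ = Z·M/(N_A·a³) = 2 × 180.9 / (6.022 × 10²³ × 3.602 × 10^-23) = 16.68 g/cm³.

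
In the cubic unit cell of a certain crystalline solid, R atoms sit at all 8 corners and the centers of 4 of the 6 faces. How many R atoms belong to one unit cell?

Corner atoms are shared by 8 cells (1/8 each), face atoms by 2 (1/2 each).
Net atoms = 8 × 1/8 + 4 × 1/2 = 1 + 2 = 3.

3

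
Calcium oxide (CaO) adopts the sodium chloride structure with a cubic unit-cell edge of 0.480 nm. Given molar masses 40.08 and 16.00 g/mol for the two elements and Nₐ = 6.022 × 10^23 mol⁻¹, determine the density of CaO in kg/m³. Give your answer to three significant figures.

3370 kg/m³

The sodium chloride structure contains Z = 4 formula units per cell; M(CaO) = 40.08 + 16.00 = 56.08 g/mol.
a³ = (4.800 × 10^-8 cm)³ = 1.106 × 10^-22 cm³.
ρ = 4 × 56.08 / (6.022 × 10²³ × 1.106 × 10^-22) = 3.368 g/cm³ = 3370 kg/m³.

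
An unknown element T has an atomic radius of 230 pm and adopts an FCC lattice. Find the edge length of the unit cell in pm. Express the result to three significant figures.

In an FCC lattice, atoms touch along the face diagonal, so √2·a = 4r.
a = 4r/√2 = 4 × 230 / 1.4142 = 651 pm.

651 pm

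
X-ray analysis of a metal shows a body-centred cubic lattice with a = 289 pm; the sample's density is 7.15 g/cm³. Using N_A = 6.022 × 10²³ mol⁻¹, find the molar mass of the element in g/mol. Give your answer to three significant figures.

52.0 g/mol

A BCC cell has Z = 2 atoms; a = 2.890 × 10^-8 cm.
M = ρ·N_A·a³/Z = 7.15 × 6.022 × 10²³ × 2.414 × 10^-23 / 2 = 52.0 g/mol.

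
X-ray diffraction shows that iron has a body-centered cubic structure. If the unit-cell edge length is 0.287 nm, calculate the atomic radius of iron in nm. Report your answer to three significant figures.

In a BCC lattice, atoms touch along the body diagonal, so √3·a = 4r.
r = √3·a/4 = 1.7321 × 0.287 / 4 = 0.124 nm.

0.124 nm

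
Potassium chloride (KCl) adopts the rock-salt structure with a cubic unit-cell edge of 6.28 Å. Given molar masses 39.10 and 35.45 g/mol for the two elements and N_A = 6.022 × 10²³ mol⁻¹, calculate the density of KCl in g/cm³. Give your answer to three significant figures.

2.00 g/cm³

The rock-salt structure contains Z = 4 formula units per cell; M(KCl) = 39.10 + 35.45 = 74.55 g/mol.
a³ = (6.280 × 10^-8 cm)³ = 2.477 × 10^-22 cm³.
ρ = 4 × 74.55 / (6.022 × 10²³ × 2.477 × 10^-22) = 1.999 g/cm³.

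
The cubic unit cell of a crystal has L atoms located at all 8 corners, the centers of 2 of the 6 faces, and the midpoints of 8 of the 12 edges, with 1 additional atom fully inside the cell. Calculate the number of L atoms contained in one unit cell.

5

Corner atoms are shared by 8 cells (1/8 each), face atoms by 2 (1/2 each), edge atoms by 4 (1/4 each), interior atoms are unshared.
Net atoms = 8 × 1/8 + 2 × 1/2 + 8 × 1/4 + 1 = 1 + 1 + 2 + 1 = 5.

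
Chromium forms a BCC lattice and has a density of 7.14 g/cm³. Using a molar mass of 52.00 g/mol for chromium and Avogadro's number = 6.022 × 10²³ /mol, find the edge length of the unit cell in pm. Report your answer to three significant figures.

289 pm

With Z = 2 atoms per BCC cell, a³ = Z·M/(N_A·ρ) = 2 × 52.00 / (6.022 × 10²³ × 7.140 g/cm³) = 2.419 × 10^-23 cm³.
a = (2.419 × 10^-23)^(1/3) = 2.892 × 10^-8 cm = 289 pm.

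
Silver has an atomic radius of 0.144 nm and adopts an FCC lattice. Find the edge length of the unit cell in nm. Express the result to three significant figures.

In an FCC lattice, atoms touch along the face diagonal, so √2·a = 4r.
a = 4r/√2 = 4 × 0.144 / 1.4142 = 0.407 nm.

0.407 nm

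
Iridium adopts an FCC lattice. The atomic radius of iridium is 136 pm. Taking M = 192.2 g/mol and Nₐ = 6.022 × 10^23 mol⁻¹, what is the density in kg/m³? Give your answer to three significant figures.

In an FCC lattice, atoms touch along the face diagonal, so √2·a = 4r, giving a = 384.7 pm = 3.847 × 10^-8 cm.
With Z = 4, ρ = Z·M/(N_A·a³) = 4 × 192.2 / (6.022 × 10²³ × 5.692 × 10^-23) = 22.43 g/cm³ = 22400 kg/m³.

22400 kg/m³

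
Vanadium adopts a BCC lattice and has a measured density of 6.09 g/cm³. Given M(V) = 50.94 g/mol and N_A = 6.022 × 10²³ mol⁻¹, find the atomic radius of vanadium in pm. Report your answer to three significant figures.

For a BCC cell (Z = 2), a³ = Z·M/(N_A·ρ) = 2 × 50.94 / (6.022 × 10²³ × 6.090) = 2.778 × 10^-23 cm³, so a = 3.029 × 10^-8 cm = 302.9 pm.
Atoms touch along the body diagonal, so √3·a = 4r, so r = 0.4330 × a = 131 pm.

131 pm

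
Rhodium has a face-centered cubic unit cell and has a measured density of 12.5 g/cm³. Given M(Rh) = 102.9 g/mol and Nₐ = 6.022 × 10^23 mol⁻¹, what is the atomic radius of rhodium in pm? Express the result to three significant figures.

For an FCC cell (Z = 4), a³ = Z·M/(N_A·ρ) = 4 × 102.9 / (6.022 × 10²³ × 12.50) = 5.468 × 10^-23 cm³, so a = 3.796 × 10^-8 cm = 379.6 pm.
Atoms touch along the face diagonal, so √2·a = 4r, so r = 0.3536 × a = 134 pm.

134 pm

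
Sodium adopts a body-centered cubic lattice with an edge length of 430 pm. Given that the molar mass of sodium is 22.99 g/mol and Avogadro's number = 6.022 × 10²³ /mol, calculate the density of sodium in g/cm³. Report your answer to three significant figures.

A BCC unit cell contains Z = 2 atoms.
Cell volume: a³ = (430 pm)³ = (4.300 × 10^-8 cm)³ = 7.951 × 10^-23 cm³.
ρ = Z·M/(N_A·a³) = 2 × 22.99 / (6.022 × 10²³ × 7.951 × 10^-23) = 0.9603 g/cm³.

0.960 g/cm³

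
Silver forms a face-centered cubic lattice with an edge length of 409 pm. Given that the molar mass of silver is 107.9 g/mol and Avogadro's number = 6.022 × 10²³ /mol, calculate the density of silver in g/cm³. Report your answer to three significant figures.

An FCC unit cell contains Z = 4 atoms.
Cell volume: a³ = (409 pm)³ = (4.090 × 10^-8 cm)³ = 6.842 × 10^-23 cm³.
ρ = Z·M/(N_A·a³) = 4 × 107.9 / (6.022 × 10²³ × 6.842 × 10^-23) = 10.48 g/cm³.

10.5 g/cm³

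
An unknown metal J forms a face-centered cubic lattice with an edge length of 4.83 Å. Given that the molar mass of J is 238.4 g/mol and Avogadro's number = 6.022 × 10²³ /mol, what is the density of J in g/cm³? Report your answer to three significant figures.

An FCC unit cell contains Z = 4 atoms.
Cell volume: a³ = (4.83 Å)³ = (4.830 × 10^-8 cm)³ = 1.127 × 10^-22 cm³.
ρ = Z·M/(N_A·a³) = 4 × 238.4 / (6.022 × 10²³ × 1.127 × 10^-22) = 14.05 g/cm³.

14.1 g/cm³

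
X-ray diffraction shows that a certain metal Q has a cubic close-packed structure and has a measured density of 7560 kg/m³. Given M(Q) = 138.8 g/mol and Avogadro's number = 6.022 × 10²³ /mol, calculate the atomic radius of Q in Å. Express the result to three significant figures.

For an FCC cell (Z = 4), a³ = Z·M/(N_A·ρ) = 4 × 138.8 / (6.022 × 10²³ × 7.560) = 1.220 × 10^-22 cm³, so a = 4.959 × 10^-8 cm = 4.959 Å.
Atoms touch along the face diagonal, so √2·a = 4r, so r = 0.3536 × a = 1.75 Å.

1.75 Å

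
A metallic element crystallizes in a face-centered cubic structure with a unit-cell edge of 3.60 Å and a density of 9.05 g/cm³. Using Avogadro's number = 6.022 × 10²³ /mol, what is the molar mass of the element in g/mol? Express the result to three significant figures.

An FCC cell has Z = 4 atoms; a = 3.600 × 10^-8 cm.
M = ρ·N_A·a³/Z = 9.05 × 6.022 × 10²³ × 4.666 × 10^-23 / 4 = 63.6 g/mol.

63.6 g/mol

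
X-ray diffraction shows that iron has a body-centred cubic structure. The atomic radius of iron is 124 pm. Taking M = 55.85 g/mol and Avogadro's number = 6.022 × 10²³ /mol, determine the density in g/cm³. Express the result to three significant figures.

7.90 g/cm³

In a BCC lattice, atoms touch along the body diagonal, so √3·a = 4r, giving a = 286.4 pm = 2.864 × 10^-8 cm.
With Z = 2, ρ = Z·M/(N_A·a³) = 2 × 55.85 / (6.022 × 10²³ × 2.348 × 10^-23) = 7.899 g/cm³.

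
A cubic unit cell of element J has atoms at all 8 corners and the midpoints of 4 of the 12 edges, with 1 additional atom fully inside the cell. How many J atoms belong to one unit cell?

Corner atoms are shared by 8 cells (1/8 each), edge atoms by 4 (1/4 each), interior atoms are unshared.
Net atoms = 8 × 1/8 + 4 × 1/4 + 1 = 1 + 1 + 1 = 3.

3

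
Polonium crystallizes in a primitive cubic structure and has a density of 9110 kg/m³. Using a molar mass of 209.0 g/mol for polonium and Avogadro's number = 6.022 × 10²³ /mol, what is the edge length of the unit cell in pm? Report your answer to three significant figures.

With Z = 1 atom per simple cubic cell, a³ = Z·M/(N_A·ρ) = 1 × 209.0 / (6.022 × 10²³ × 9.110 g/cm³) = 3.810 × 10^-23 cm³.
a = (3.810 × 10^-23)^(1/3) = 3.365 × 10^-8 cm = 336 pm.

336 pm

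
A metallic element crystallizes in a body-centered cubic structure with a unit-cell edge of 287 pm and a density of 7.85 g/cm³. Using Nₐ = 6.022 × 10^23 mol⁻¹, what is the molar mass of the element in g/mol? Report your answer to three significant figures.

A BCC cell has Z = 2 atoms; a = 2.870 × 10^-8 cm.
M = ρ·N_A·a³/Z = 7.85 × 6.022 × 10²³ × 2.364 × 10^-23 / 2 = 55.9 g/mol.

55.9 g/mol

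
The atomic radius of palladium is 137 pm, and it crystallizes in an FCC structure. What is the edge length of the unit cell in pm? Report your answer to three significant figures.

387 pm

In an FCC lattice, atoms touch along the face diagonal, so √2·a = 4r.
a = 4r/√2 = 4 × 137 / 1.4142 = 387 pm.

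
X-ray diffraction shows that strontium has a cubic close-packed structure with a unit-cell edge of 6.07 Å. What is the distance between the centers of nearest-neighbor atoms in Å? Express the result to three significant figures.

4.29 Å

In an FCC structure, atoms touch along the face diagonal, so √2·a = 4r; the nearest-neighbor distance equals 2r = 0.7071·a.
d = 0.7071 × 6.07 = 4.29 Å.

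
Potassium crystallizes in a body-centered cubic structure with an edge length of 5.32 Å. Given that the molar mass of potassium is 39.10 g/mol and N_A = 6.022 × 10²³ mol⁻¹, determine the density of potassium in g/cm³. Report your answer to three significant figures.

A BCC unit cell contains Z = 2 atoms.
Cell volume: a³ = (5.32 Å)³ = (5.320 × 10^-8 cm)³ = 1.506 × 10^-22 cm³.
ρ = Z·M/(N_A·a³) = 2 × 39.10 / (6.022 × 10²³ × 1.506 × 10^-22) = 0.8624 g/cm³.

0.862 g/cm³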